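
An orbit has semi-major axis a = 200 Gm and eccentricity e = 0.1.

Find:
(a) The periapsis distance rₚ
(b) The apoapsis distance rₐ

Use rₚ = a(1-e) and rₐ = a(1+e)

Convert to SI: a = 200 Gm = 2e+11 m.
(a) rₚ = a(1 − e) = 2e+11 · (1 − 0.1) = 2e+11 · 0.9 ≈ 1.8e+11 m = 180 Gm.
(b) rₐ = a(1 + e) = 2e+11 · (1 + 0.1) = 2e+11 · 1.1 ≈ 2.2e+11 m = 220 Gm.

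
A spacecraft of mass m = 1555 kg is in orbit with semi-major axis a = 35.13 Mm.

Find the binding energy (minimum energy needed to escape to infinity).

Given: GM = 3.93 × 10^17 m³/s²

Convert to SI: a = 35.13 Mm = 3.513e+07 m.
Total orbital energy is E = −GMm/(2a); binding energy is E_bind = −E = GMm/(2a).
E_bind = 3.93e+17 · 1555 / (2 · 3.513e+07) J ≈ 8.698e+12 J = 8.698 TJ.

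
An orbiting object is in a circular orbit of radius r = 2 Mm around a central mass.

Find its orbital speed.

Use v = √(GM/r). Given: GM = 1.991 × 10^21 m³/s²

Convert to SI: r = 2 Mm = 2e+06 m.
For a circular orbit, gravity supplies the centripetal force, so v = √(GM / r).
v = √(1.991e+21 / 2e+06) m/s ≈ 3.155e+07 m/s = 3.155e+04 km/s.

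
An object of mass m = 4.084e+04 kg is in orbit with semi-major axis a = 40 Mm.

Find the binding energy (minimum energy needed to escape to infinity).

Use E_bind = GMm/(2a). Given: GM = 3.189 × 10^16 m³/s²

Convert to SI: a = 40 Mm = 4e+07 m.
Total orbital energy is E = −GMm/(2a); binding energy is E_bind = −E = GMm/(2a).
E_bind = 3.189e+16 · 4.084e+04 / (2 · 4e+07) J ≈ 1.628e+13 J = 16.28 TJ.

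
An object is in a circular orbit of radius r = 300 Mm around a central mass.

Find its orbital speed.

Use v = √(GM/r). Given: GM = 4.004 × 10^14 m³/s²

Convert to SI: r = 300 Mm = 3e+08 m.
For a circular orbit, gravity supplies the centripetal force, so v = √(GM / r).
v = √(4.004e+14 / 3e+08) m/s ≈ 1155 m/s = 1.155 km/s.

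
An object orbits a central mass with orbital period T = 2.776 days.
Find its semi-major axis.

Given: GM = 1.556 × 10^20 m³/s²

Convert to SI: T = 2.776 days = 239846 s.
Invert Kepler's third law: a = (GM · T² / (4π²))^(1/3).
Substituting T = 239846 s and GM = 1.556e+20 m³/s²:
a = (1.556e+20 · (239846)² / (4π²))^(1/3) m
a ≈ 6.098e+09 m = 6.098 Gm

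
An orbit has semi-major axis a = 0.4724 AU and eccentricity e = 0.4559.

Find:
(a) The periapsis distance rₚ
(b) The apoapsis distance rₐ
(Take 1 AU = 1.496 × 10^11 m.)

Convert to SI: a = 0.4724 AU = 7.0671e+10 m.
(a) rₚ = a(1 − e) = 7.0671e+10 · (1 − 0.4559) = 7.0671e+10 · 0.5441 ≈ 3.845e+10 m = 0.257 AU.
(b) rₐ = a(1 + e) = 7.0671e+10 · (1 + 0.4559) = 7.0671e+10 · 1.4559 ≈ 1.029e+11 m = 0.6878 AU.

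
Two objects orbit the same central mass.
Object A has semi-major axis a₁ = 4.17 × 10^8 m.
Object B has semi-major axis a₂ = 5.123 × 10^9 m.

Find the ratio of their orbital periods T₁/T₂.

From Kepler's third law, (T₁/T₂)² = (a₁/a₂)³, so T₁/T₂ = (a₁/a₂)^(3/2).
a₁/a₂ = 4.17e+08 / 5.123e+09 = 0.0813976.
T₁/T₂ = (0.0813976)^(3/2) ≈ 0.02322.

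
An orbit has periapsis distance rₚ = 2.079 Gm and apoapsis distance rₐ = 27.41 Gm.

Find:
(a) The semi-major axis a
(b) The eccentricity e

Convert to SI: rₚ = 2.079 Gm = 2.079e+09 m; rₐ = 27.41 Gm = 2.741e+10 m.
(a) a = (rₚ + rₐ) / 2 = (2.079e+09 + 2.741e+10) / 2 ≈ 1.474e+10 m = 14.74 Gm.
(b) e = (rₐ − rₚ) / (rₐ + rₚ) = (2.741e+10 − 2.079e+09) / (2.741e+10 + 2.079e+09) ≈ 0.859.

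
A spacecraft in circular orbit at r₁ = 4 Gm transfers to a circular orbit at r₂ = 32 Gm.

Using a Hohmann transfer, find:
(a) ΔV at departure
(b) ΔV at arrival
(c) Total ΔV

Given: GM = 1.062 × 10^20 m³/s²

Convert to SI: r₁ = 4 Gm = 4e+09 m; r₂ = 32 Gm = 3.2e+10 m.
Transfer semi-major axis: a_t = (r₁ + r₂)/2 = (4e+09 + 3.2e+10)/2 = 1.8e+10 m.
Circular speeds: v₁ = √(GM/r₁) = 162942 m/s, v₂ = √(GM/r₂) = 57608.6 m/s.
Transfer speeds (vis-viva v² = GM(2/r − 1/a_t)): v₁ᵗ = 217256 m/s, v₂ᵗ = 27157 m/s.
(a) ΔV₁ = |v₁ᵗ − v₁| ≈ 5.431e+04 m/s = 54.31 km/s.
(b) ΔV₂ = |v₂ − v₂ᵗ| ≈ 3.045e+04 m/s = 30.45 km/s.
(c) ΔV_total = ΔV₁ + ΔV₂ ≈ 8.477e+04 m/s = 84.77 km/s.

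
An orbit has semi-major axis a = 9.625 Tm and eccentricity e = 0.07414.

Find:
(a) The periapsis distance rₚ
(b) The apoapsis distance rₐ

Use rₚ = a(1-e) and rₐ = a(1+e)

Convert to SI: a = 9.625 Tm = 9.625e+12 m.
(a) rₚ = a(1 − e) = 9.625e+12 · (1 − 0.07414) = 9.625e+12 · 0.92586 ≈ 8.911e+12 m = 8.911 Tm.
(b) rₐ = a(1 + e) = 9.625e+12 · (1 + 0.07414) = 9.625e+12 · 1.07414 ≈ 1.034e+13 m = 10.34 Tm.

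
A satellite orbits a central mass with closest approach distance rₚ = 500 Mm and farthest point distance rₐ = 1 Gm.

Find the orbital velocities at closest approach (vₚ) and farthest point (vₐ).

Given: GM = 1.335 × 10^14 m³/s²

Convert to SI: rₚ = 500 Mm = 5e+08 m; rₐ = 1 Gm = 1e+09 m.
Use the vis-viva equation v² = GM(2/r − 1/a) with a = (rₚ + rₐ)/2 = (5e+08 + 1e+09)/2 = 7.5e+08 m.
vₚ = √(GM · (2/rₚ − 1/a)) = √(1.335e+14 · (2/5e+08 − 1/7.5e+08)) m/s ≈ 596.7 m/s = 596.7 m/s.
vₐ = √(GM · (2/rₐ − 1/a)) = √(1.335e+14 · (2/1e+09 − 1/7.5e+08)) m/s ≈ 298.3 m/s = 298.3 m/s.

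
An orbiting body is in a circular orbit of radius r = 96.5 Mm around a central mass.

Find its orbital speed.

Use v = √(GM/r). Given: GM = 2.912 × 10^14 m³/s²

Convert to SI: r = 96.5 Mm = 9.65e+07 m.
For a circular orbit, gravity supplies the centripetal force, so v = √(GM / r).
v = √(2.912e+14 / 9.65e+07) m/s ≈ 1737 m/s = 1.737 km/s.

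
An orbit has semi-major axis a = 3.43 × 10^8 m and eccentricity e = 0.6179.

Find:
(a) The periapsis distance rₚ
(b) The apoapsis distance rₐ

(a) rₚ = a(1 − e) = 3.43e+08 · (1 − 0.6179) = 3.43e+08 · 0.3821 ≈ 1.311e+08 m = 1.311 × 10^8 m.
(b) rₐ = a(1 + e) = 3.43e+08 · (1 + 0.6179) = 3.43e+08 · 1.6179 ≈ 5.549e+08 m = 5.549 × 10^8 m.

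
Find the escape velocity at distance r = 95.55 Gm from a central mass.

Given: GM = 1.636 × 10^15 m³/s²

Convert to SI: r = 95.55 Gm = 9.555e+10 m.
Escape velocity comes from setting total energy to zero: ½v² − GM/r = 0 ⇒ v_esc = √(2GM / r).
v_esc = √(2 · 1.636e+15 / 9.555e+10) m/s ≈ 185.1 m/s = 185.1 m/s.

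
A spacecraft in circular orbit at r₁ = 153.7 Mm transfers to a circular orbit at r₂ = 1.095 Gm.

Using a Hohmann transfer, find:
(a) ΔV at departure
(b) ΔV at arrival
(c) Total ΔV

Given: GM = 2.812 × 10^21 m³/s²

Convert to SI: r₁ = 153.7 Mm = 1.537e+08 m; r₂ = 1.095 Gm = 1.095e+09 m.
Transfer semi-major axis: a_t = (r₁ + r₂)/2 = (1.537e+08 + 1.095e+09)/2 = 6.2435e+08 m.
Circular speeds: v₁ = √(GM/r₁) = 4.27731e+06 m/s, v₂ = √(GM/r₂) = 1.60251e+06 m/s.
Transfer speeds (vis-viva v² = GM(2/r − 1/a_t)): v₁ᵗ = 5.66453e+06 m/s, v₂ᵗ = 795103 m/s.
(a) ΔV₁ = |v₁ᵗ − v₁| ≈ 1.387e+06 m/s = 1387 km/s.
(b) ΔV₂ = |v₂ − v₂ᵗ| ≈ 8.074e+05 m/s = 807.4 km/s.
(c) ΔV_total = ΔV₁ + ΔV₂ ≈ 2.195e+06 m/s = 2195 km/s.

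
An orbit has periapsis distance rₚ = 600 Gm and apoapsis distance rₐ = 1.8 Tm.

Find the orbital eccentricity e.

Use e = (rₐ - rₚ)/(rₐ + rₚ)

Convert to SI: rₚ = 600 Gm = 6e+11 m; rₐ = 1.8 Tm = 1.8e+12 m.
e = (rₐ − rₚ) / (rₐ + rₚ).
e = (1.8e+12 − 6e+11) / (1.8e+12 + 6e+11) = 1.2e+12 / 2.4e+12 ≈ 0.5.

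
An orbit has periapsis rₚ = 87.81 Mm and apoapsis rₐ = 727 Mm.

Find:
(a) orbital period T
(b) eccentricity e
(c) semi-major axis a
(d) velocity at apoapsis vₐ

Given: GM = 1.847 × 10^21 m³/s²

Convert to SI: rₚ = 87.81 Mm = 8.781e+07 m; rₐ = 727 Mm = 7.27e+08 m.
(a) With a = (rₚ + rₐ)/2 = 4.07405e+08 m, T = 2π √(a³/GM) = 2π √((4.07405e+08)³/1.847e+21) s ≈ 1202 s
(b) e = (rₐ − rₚ)/(rₐ + rₚ) = (7.27e+08 − 8.781e+07)/(7.27e+08 + 8.781e+07) ≈ 0.7845
(c) a = (rₚ + rₐ)/2 = (8.781e+07 + 7.27e+08)/2 ≈ 4.074e+08 m
(d) With a = (rₚ + rₐ)/2 = 4.07405e+08 m, vₐ = √(GM (2/rₐ − 1/a)) = √(1.847e+21 · (2/7.27e+08 − 1/4.07405e+08)) m/s ≈ 7.4e+05 m/s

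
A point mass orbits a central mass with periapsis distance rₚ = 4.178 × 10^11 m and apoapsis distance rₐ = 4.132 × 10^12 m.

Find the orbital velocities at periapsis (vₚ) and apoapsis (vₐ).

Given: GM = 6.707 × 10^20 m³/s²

Use the vis-viva equation v² = GM(2/r − 1/a) with a = (rₚ + rₐ)/2 = (4.178e+11 + 4.132e+12)/2 = 2.2749e+12 m.
vₚ = √(GM · (2/rₚ − 1/a)) = √(6.707e+20 · (2/4.178e+11 − 1/2.2749e+12)) m/s ≈ 5.4e+04 m/s = 54 km/s.
vₐ = √(GM · (2/rₐ − 1/a)) = √(6.707e+20 · (2/4.132e+12 − 1/2.2749e+12)) m/s ≈ 5460 m/s = 5.46 km/s.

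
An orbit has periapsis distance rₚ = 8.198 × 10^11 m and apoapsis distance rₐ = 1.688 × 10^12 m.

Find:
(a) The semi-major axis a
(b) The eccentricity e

(a) a = (rₚ + rₐ) / 2 = (8.198e+11 + 1.688e+12) / 2 ≈ 1.254e+12 m = 1.254 × 10^12 m.
(b) e = (rₐ − rₚ) / (rₐ + rₚ) = (1.688e+12 − 8.198e+11) / (1.688e+12 + 8.198e+11) ≈ 0.3462.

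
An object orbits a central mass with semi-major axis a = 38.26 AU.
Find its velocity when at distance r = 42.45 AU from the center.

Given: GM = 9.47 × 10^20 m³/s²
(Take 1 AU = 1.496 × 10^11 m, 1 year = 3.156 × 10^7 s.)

Convert to SI: a = 38.26 AU = 5.7237e+12 m; r = 42.45 AU = 6.35052e+12 m.
Vis-viva: v = √(GM · (2/r − 1/a)).
2/r − 1/a = 2/6.35052e+12 − 1/5.7237e+12 = 1.40223e-13 m⁻¹.
v = √(9.47e+20 · 1.40223e-13) m/s ≈ 1.152e+04 m/s = 2.431 AU/year.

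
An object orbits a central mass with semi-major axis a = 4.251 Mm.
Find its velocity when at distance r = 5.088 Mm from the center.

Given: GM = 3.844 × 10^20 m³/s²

Convert to SI: a = 4.251 Mm = 4.251e+06 m; r = 5.088 Mm = 5.088e+06 m.
Vis-viva: v = √(GM · (2/r − 1/a)).
2/r − 1/a = 2/5.088e+06 − 1/4.251e+06 = 1.57843e-07 m⁻¹.
v = √(3.844e+20 · 1.57843e-07) m/s ≈ 7.789e+06 m/s = 7789 km/s.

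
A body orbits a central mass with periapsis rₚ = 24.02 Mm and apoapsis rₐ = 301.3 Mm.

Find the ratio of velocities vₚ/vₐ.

Convert to SI: rₚ = 24.02 Mm = 2.402e+07 m; rₐ = 301.3 Mm = 3.013e+08 m.
Conservation of angular momentum gives rₚvₚ = rₐvₐ, so vₚ/vₐ = rₐ/rₚ.
vₚ/vₐ = 3.013e+08 / 2.402e+07 ≈ 12.54.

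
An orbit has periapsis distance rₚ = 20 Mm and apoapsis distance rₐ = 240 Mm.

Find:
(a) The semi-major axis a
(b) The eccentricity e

Convert to SI: rₚ = 20 Mm = 2e+07 m; rₐ = 240 Mm = 2.4e+08 m.
(a) a = (rₚ + rₐ) / 2 = (2e+07 + 2.4e+08) / 2 ≈ 1.3e+08 m = 130 Mm.
(b) e = (rₐ − rₚ) / (rₐ + rₚ) = (2.4e+08 − 2e+07) / (2.4e+08 + 2e+07) ≈ 0.8462.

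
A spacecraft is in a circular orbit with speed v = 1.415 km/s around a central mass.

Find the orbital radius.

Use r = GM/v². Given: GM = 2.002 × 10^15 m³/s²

Convert to SI: v = 1.415 km/s = 1415 m/s.
For a circular orbit, v² = GM / r, so r = GM / v².
r = 2.002e+15 / (1415)² m ≈ 9.999e+08 m = 999.9 Mm.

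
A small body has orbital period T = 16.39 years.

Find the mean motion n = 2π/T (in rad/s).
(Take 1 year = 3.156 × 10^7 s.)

Convert to SI: T = 16.39 years = 5.17268e+08 s.
n = 2π / T.
n = 2π / 5.17268e+08 s ≈ 1.215e-08 rad/s.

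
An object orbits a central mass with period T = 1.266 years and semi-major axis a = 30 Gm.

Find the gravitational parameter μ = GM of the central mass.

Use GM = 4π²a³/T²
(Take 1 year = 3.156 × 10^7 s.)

Convert to SI: T = 1.266 years = 3.9955e+07 s; a = 30 Gm = 3e+10 m.
GM = 4π² · a³ / T².
GM = 4π² · (3e+10)³ / (3.9955e+07)² m³/s² ≈ 6.677e+17 m³/s² = 6.677 × 10^17 m³/s².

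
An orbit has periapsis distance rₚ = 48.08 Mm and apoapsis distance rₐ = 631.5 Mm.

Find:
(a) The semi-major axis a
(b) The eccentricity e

Convert to SI: rₚ = 48.08 Mm = 4.808e+07 m; rₐ = 631.5 Mm = 6.315e+08 m.
(a) a = (rₚ + rₐ) / 2 = (4.808e+07 + 6.315e+08) / 2 ≈ 3.398e+08 m = 339.8 Mm.
(b) e = (rₐ − rₚ) / (rₐ + rₚ) = (6.315e+08 − 4.808e+07) / (6.315e+08 + 4.808e+07) ≈ 0.8585.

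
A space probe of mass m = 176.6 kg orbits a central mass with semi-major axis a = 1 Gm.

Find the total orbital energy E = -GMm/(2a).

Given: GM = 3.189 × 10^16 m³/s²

Convert to SI: a = 1 Gm = 1e+09 m.
E = −GMm / (2a).
E = −3.189e+16 · 176.6 / (2 · 1e+09) J ≈ -2.816e+09 J = -2.816 GJ.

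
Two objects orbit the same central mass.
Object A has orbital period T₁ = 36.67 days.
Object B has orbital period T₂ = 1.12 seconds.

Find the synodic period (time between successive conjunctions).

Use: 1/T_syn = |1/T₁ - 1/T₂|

Convert to SI: T₁ = 36.67 days = 3.16829e+06 s.
T_syn = |T₁ · T₂ / (T₁ − T₂)|.
T_syn = |3.16829e+06 · 1.12 / (3.16829e+06 − 1.12)| s ≈ 1.12 s = 1.12 seconds.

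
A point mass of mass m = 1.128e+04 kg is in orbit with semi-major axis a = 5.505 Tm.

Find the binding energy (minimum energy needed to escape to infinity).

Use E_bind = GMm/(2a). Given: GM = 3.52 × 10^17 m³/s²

Convert to SI: a = 5.505 Tm = 5.505e+12 m.
Total orbital energy is E = −GMm/(2a); binding energy is E_bind = −E = GMm/(2a).
E_bind = 3.52e+17 · 1.128e+04 / (2 · 5.505e+12) J ≈ 3.606e+08 J = 360.6 MJ.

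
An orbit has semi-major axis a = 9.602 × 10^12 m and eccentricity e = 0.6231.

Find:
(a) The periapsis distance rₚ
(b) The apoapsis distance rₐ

(a) rₚ = a(1 − e) = 9.602e+12 · (1 − 0.6231) = 9.602e+12 · 0.3769 ≈ 3.619e+12 m = 3.619 × 10^12 m.
(b) rₐ = a(1 + e) = 9.602e+12 · (1 + 0.6231) = 9.602e+12 · 1.6231 ≈ 1.559e+13 m = 1.559 × 10^13 m.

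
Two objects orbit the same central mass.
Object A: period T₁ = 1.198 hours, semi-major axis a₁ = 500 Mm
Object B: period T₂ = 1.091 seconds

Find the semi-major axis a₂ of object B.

Convert to SI: T₁ = 1.198 hours = 4312.8 s; a₁ = 500 Mm = 5e+08 m.
Kepler's third law: (T₁/T₂)² = (a₁/a₂)³ ⇒ a₂ = a₁ · (T₂/T₁)^(2/3).
T₂/T₁ = 1.091 / 4312.8 = 0.000252968.
a₂ = 5e+08 · (0.000252968)^(2/3) m ≈ 2e+06 m = 2 Mm.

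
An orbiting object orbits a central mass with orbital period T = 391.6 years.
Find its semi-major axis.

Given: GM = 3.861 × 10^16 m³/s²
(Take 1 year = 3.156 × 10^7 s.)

Convert to SI: T = 391.6 years = 1.23589e+10 s.
Invert Kepler's third law: a = (GM · T² / (4π²))^(1/3).
Substituting T = 1.23589e+10 s and GM = 3.861e+16 m³/s²:
a = (3.861e+16 · (1.23589e+10)² / (4π²))^(1/3) m
a ≈ 5.306e+11 m = 530.6 Gm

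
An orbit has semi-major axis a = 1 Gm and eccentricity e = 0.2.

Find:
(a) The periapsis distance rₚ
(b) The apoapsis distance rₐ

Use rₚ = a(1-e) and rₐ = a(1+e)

Convert to SI: a = 1 Gm = 1e+09 m.
(a) rₚ = a(1 − e) = 1e+09 · (1 − 0.2) = 1e+09 · 0.8 ≈ 8e+08 m = 800 Mm.
(b) rₐ = a(1 + e) = 1e+09 · (1 + 0.2) = 1e+09 · 1.2 ≈ 1.2e+09 m = 1.2 Gm.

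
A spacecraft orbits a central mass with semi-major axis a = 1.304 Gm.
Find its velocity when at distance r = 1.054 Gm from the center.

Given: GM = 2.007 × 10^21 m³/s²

Convert to SI: a = 1.304 Gm = 1.304e+09 m; r = 1.054 Gm = 1.054e+09 m.
Vis-viva: v = √(GM · (2/r − 1/a)).
2/r − 1/a = 2/1.054e+09 − 1/1.304e+09 = 1.13066e-09 m⁻¹.
v = √(2.007e+21 · 1.13066e-09) m/s ≈ 1.506e+06 m/s = 1506 km/s.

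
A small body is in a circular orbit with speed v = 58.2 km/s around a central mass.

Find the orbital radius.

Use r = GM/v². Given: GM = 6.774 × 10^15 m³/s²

Convert to SI: v = 58.2 km/s = 58200 m/s.
For a circular orbit, v² = GM / r, so r = GM / v².
r = 6.774e+15 / (58200)² m ≈ 2e+06 m = 2 Mm.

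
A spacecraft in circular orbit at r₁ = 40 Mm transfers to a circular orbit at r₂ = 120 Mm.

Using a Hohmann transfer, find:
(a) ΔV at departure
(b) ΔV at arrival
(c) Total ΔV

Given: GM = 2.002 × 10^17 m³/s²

Convert to SI: r₁ = 40 Mm = 4e+07 m; r₂ = 120 Mm = 1.2e+08 m.
Transfer semi-major axis: a_t = (r₁ + r₂)/2 = (4e+07 + 1.2e+08)/2 = 8e+07 m.
Circular speeds: v₁ = √(GM/r₁) = 70746 m/s, v₂ = √(GM/r₂) = 40845.2 m/s.
Transfer speeds (vis-viva v² = GM(2/r − 1/a_t)): v₁ᵗ = 86645.8 m/s, v₂ᵗ = 28881.9 m/s.
(a) ΔV₁ = |v₁ᵗ − v₁| ≈ 1.59e+04 m/s = 15.9 km/s.
(b) ΔV₂ = |v₂ − v₂ᵗ| ≈ 1.196e+04 m/s = 11.96 km/s.
(c) ΔV_total = ΔV₁ + ΔV₂ ≈ 2.786e+04 m/s = 27.86 km/s.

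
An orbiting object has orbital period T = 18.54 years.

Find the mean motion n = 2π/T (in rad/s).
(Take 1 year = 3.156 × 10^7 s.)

Convert to SI: T = 18.54 years = 5.85122e+08 s.
n = 2π / T.
n = 2π / 5.85122e+08 s ≈ 1.074e-08 rad/s.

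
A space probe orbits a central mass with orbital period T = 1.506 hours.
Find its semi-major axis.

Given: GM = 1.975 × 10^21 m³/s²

Convert to SI: T = 1.506 hours = 5421.6 s.
Invert Kepler's third law: a = (GM · T² / (4π²))^(1/3).
Substituting T = 5421.6 s and GM = 1.975e+21 m³/s²:
a = (1.975e+21 · (5421.6)² / (4π²))^(1/3) m
a ≈ 1.137e+09 m = 1.137 Gm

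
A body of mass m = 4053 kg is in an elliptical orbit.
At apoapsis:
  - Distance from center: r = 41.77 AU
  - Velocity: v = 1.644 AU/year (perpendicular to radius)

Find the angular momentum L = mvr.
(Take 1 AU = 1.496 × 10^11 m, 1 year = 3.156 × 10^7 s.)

Convert to SI: r = 41.77 AU = 6.24879e+12 m; v = 1.644 AU/year = 7792.85 m/s.
Since v is perpendicular to r, L = m · v · r.
L = 4053 · 7792.85 · 6.24879e+12 kg·m²/s ≈ 1.974e+20 kg·m²/s.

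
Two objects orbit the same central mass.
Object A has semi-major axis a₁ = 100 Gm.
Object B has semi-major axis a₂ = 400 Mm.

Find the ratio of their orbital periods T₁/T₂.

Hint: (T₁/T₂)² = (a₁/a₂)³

Convert to SI: a₁ = 100 Gm = 1e+11 m; a₂ = 400 Mm = 4e+08 m.
From Kepler's third law, (T₁/T₂)² = (a₁/a₂)³, so T₁/T₂ = (a₁/a₂)^(3/2).
a₁/a₂ = 1e+11 / 4e+08 = 250.
T₁/T₂ = (250)^(3/2) ≈ 3953.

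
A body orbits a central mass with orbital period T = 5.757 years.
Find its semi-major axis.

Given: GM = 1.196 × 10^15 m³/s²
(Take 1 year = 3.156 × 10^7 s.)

Convert to SI: T = 5.757 years = 1.81691e+08 s.
Invert Kepler's third law: a = (GM · T² / (4π²))^(1/3).
Substituting T = 1.81691e+08 s and GM = 1.196e+15 m³/s²:
a = (1.196e+15 · (1.81691e+08)² / (4π²))^(1/3) m
a ≈ 1e+10 m = 10 Gm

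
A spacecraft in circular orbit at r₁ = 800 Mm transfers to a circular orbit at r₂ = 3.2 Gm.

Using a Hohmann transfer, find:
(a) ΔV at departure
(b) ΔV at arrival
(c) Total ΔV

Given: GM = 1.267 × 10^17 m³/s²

Convert to SI: r₁ = 800 Mm = 8e+08 m; r₂ = 3.2 Gm = 3.2e+09 m.
Transfer semi-major axis: a_t = (r₁ + r₂)/2 = (8e+08 + 3.2e+09)/2 = 2e+09 m.
Circular speeds: v₁ = √(GM/r₁) = 12584.7 m/s, v₂ = √(GM/r₂) = 6292.36 m/s.
Transfer speeds (vis-viva v² = GM(2/r − 1/a_t)): v₁ᵗ = 15918.5 m/s, v₂ᵗ = 3979.64 m/s.
(a) ΔV₁ = |v₁ᵗ − v₁| ≈ 3334 m/s = 3.334 km/s.
(b) ΔV₂ = |v₂ − v₂ᵗ| ≈ 2313 m/s = 2.313 km/s.
(c) ΔV_total = ΔV₁ + ΔV₂ ≈ 5647 m/s = 5.647 km/s.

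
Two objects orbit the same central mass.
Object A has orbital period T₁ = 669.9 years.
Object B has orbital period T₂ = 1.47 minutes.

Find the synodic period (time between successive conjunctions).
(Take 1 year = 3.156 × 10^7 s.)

Convert to SI: T₁ = 669.9 years = 2.1142e+10 s; T₂ = 1.47 minutes = 88.2 s.
T_syn = |T₁ · T₂ / (T₁ − T₂)|.
T_syn = |2.1142e+10 · 88.2 / (2.1142e+10 − 88.2)| s ≈ 88.2 s = 1.47 minutes.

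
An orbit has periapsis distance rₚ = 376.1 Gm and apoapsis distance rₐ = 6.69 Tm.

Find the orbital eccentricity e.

Convert to SI: rₚ = 376.1 Gm = 3.761e+11 m; rₐ = 6.69 Tm = 6.69e+12 m.
e = (rₐ − rₚ) / (rₐ + rₚ).
e = (6.69e+12 − 3.761e+11) / (6.69e+12 + 3.761e+11) = 6.3139e+12 / 7.0661e+12 ≈ 0.8935.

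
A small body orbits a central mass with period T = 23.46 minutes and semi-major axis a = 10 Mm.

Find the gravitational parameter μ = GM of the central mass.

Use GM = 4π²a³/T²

Convert to SI: T = 23.46 minutes = 1407.6 s; a = 10 Mm = 1e+07 m.
GM = 4π² · a³ / T².
GM = 4π² · (1e+07)³ / (1407.6)² m³/s² ≈ 1.993e+16 m³/s² = 1.993 × 10^16 m³/s².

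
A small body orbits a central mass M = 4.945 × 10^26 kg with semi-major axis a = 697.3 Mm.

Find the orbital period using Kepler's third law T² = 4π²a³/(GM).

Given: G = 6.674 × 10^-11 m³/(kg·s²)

Convert to SI: a = 697.3 Mm = 6.973e+08 m.
GM = G · M = 6.674e-11 · 4.945e+26 = 3.30029e+16 m³/s².
Kepler's third law: T = 2π √(a³ / GM).
Substituting a = 6.973e+08 m and GM = 3.30029e+16 m³/s²:
T = 2π √((6.973e+08)³ / 3.30029e+16) s
T ≈ 6.368e+05 s = 7.371 days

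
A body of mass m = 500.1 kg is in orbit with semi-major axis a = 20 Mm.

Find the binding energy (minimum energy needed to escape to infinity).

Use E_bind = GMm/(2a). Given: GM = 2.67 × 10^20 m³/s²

Convert to SI: a = 20 Mm = 2e+07 m.
Total orbital energy is E = −GMm/(2a); binding energy is E_bind = −E = GMm/(2a).
E_bind = 2.67e+20 · 500.1 / (2 · 2e+07) J ≈ 3.338e+15 J = 3.338 PJ.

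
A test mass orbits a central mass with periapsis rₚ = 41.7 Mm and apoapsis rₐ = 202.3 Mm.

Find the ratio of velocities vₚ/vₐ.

Convert to SI: rₚ = 41.7 Mm = 4.17e+07 m; rₐ = 202.3 Mm = 2.023e+08 m.
Conservation of angular momentum gives rₚvₚ = rₐvₐ, so vₚ/vₐ = rₐ/rₚ.
vₚ/vₐ = 2.023e+08 / 4.17e+07 ≈ 4.851.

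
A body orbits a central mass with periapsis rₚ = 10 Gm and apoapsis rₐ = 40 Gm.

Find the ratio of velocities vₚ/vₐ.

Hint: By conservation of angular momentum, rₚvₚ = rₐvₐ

Convert to SI: rₚ = 10 Gm = 1e+10 m; rₐ = 40 Gm = 4e+10 m.
Conservation of angular momentum gives rₚvₚ = rₐvₐ, so vₚ/vₐ = rₐ/rₚ.
vₚ/vₐ = 4e+10 / 1e+10 ≈ 4.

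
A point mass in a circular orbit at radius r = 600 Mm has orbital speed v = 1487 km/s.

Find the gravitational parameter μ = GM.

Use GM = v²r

Convert to SI: r = 600 Mm = 6e+08 m; v = 1487 km/s = 1.487e+06 m/s.
For a circular orbit v² = GM/r, so GM = v² · r.
GM = (1.487e+06)² · 6e+08 m³/s² ≈ 1.327e+21 m³/s² = 1.327 × 10^21 m³/s².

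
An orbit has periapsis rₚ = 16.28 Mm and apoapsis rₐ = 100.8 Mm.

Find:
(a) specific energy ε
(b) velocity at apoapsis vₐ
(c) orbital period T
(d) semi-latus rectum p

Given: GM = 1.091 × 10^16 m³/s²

Convert to SI: rₚ = 16.28 Mm = 1.628e+07 m; rₐ = 100.8 Mm = 1.008e+08 m.
(a) With a = (rₚ + rₐ)/2 = 5.854e+07 m, ε = −GM/(2a) = −1.091e+16/(2 · 5.854e+07) J/kg ≈ -9.318e+07 J/kg
(b) With a = (rₚ + rₐ)/2 = 5.854e+07 m, vₐ = √(GM (2/rₐ − 1/a)) = √(1.091e+16 · (2/1.008e+08 − 1/5.854e+07)) m/s ≈ 5486 m/s
(c) With a = (rₚ + rₐ)/2 = 5.854e+07 m, T = 2π √(a³/GM) = 2π √((5.854e+07)³/1.091e+16) s ≈ 2.694e+04 s
(d) From a = (rₚ + rₐ)/2 = 5.854e+07 m and e = (rₐ − rₚ)/(rₐ + rₚ) = 0.7219, p = a(1 − e²) = 5.854e+07 · (1 − (0.7219)²) ≈ 2.803e+07 m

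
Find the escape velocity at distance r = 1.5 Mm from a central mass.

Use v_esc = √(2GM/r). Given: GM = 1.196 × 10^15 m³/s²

Convert to SI: r = 1.5 Mm = 1.5e+06 m.
Escape velocity comes from setting total energy to zero: ½v² − GM/r = 0 ⇒ v_esc = √(2GM / r).
v_esc = √(2 · 1.196e+15 / 1.5e+06) m/s ≈ 3.993e+04 m/s = 39.93 km/s.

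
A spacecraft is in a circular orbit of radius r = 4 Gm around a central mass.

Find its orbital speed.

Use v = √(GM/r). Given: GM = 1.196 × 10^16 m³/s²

Convert to SI: r = 4 Gm = 4e+09 m.
For a circular orbit, gravity supplies the centripetal force, so v = √(GM / r).
v = √(1.196e+16 / 4e+09) m/s ≈ 1729 m/s = 1.729 km/s.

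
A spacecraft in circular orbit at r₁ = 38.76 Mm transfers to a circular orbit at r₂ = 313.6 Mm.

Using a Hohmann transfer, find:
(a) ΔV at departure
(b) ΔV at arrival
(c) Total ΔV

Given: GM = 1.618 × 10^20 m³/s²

Convert to SI: r₁ = 38.76 Mm = 3.876e+07 m; r₂ = 313.6 Mm = 3.136e+08 m.
Transfer semi-major axis: a_t = (r₁ + r₂)/2 = (3.876e+07 + 3.136e+08)/2 = 1.7618e+08 m.
Circular speeds: v₁ = √(GM/r₁) = 2.04314e+06 m/s, v₂ = √(GM/r₂) = 718292 m/s.
Transfer speeds (vis-viva v² = GM(2/r − 1/a_t)): v₁ᵗ = 2.72588e+06 m/s, v₂ᵗ = 336911 m/s.
(a) ΔV₁ = |v₁ᵗ − v₁| ≈ 6.827e+05 m/s = 682.7 km/s.
(b) ΔV₂ = |v₂ − v₂ᵗ| ≈ 3.814e+05 m/s = 381.4 km/s.
(c) ΔV_total = ΔV₁ + ΔV₂ ≈ 1.064e+06 m/s = 1064 km/s.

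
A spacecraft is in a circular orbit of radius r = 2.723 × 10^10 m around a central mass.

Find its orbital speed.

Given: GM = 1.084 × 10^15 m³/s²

For a circular orbit, gravity supplies the centripetal force, so v = √(GM / r).
v = √(1.084e+15 / 2.723e+10) m/s ≈ 199.5 m/s = 199.5 m/s.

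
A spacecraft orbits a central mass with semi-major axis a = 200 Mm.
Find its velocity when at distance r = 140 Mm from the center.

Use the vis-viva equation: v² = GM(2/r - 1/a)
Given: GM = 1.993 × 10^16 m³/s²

Convert to SI: a = 200 Mm = 2e+08 m; r = 140 Mm = 1.4e+08 m.
Vis-viva: v = √(GM · (2/r − 1/a)).
2/r − 1/a = 2/1.4e+08 − 1/2e+08 = 9.28571e-09 m⁻¹.
v = √(1.993e+16 · 9.28571e-09) m/s ≈ 1.36e+04 m/s = 13.6 km/s.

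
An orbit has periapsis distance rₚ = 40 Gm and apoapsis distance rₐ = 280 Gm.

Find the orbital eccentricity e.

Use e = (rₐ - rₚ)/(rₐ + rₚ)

Convert to SI: rₚ = 40 Gm = 4e+10 m; rₐ = 280 Gm = 2.8e+11 m.
e = (rₐ − rₚ) / (rₐ + rₚ).
e = (2.8e+11 − 4e+10) / (2.8e+11 + 4e+10) = 2.4e+11 / 3.2e+11 ≈ 0.75.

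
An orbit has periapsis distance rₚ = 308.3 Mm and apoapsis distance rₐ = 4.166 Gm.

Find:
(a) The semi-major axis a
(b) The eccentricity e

Convert to SI: rₚ = 308.3 Mm = 3.083e+08 m; rₐ = 4.166 Gm = 4.166e+09 m.
(a) a = (rₚ + rₐ) / 2 = (3.083e+08 + 4.166e+09) / 2 ≈ 2.237e+09 m = 2.237 Gm.
(b) e = (rₐ − rₚ) / (rₐ + rₚ) = (4.166e+09 − 3.083e+08) / (4.166e+09 + 3.083e+08) ≈ 0.8622.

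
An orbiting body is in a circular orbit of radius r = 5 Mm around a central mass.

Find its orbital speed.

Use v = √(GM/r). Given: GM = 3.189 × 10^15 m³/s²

Convert to SI: r = 5 Mm = 5e+06 m.
For a circular orbit, gravity supplies the centripetal force, so v = √(GM / r).
v = √(3.189e+15 / 5e+06) m/s ≈ 2.525e+04 m/s = 25.25 km/s.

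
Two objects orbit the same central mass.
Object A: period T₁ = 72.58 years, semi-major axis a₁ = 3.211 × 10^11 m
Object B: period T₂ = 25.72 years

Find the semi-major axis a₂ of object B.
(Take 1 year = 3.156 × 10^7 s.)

Convert to SI: T₁ = 72.58 years = 2.29062e+09 s; T₂ = 25.72 years = 8.11723e+08 s.
Kepler's third law: (T₁/T₂)² = (a₁/a₂)³ ⇒ a₂ = a₁ · (T₂/T₁)^(2/3).
T₂/T₁ = 8.11723e+08 / 2.29062e+09 = 0.354368.
a₂ = 3.211e+11 · (0.354368)^(2/3) m ≈ 1.608e+11 m = 1.608 × 10^11 m.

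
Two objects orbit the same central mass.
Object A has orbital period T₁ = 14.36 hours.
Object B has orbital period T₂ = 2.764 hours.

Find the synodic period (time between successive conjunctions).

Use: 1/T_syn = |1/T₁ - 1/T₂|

Convert to SI: T₁ = 14.36 hours = 51696 s; T₂ = 2.764 hours = 9950.4 s.
T_syn = |T₁ · T₂ / (T₁ − T₂)|.
T_syn = |51696 · 9950.4 / (51696 − 9950.4)| s ≈ 1.232e+04 s = 3.423 hours.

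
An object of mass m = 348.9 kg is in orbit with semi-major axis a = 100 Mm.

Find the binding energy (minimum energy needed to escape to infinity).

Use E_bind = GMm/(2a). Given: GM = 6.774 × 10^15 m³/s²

Convert to SI: a = 100 Mm = 1e+08 m.
Total orbital energy is E = −GMm/(2a); binding energy is E_bind = −E = GMm/(2a).
E_bind = 6.774e+15 · 348.9 / (2 · 1e+08) J ≈ 1.182e+10 J = 11.82 GJ.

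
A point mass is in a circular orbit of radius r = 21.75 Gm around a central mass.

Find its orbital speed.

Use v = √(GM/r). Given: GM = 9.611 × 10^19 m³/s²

Convert to SI: r = 21.75 Gm = 2.175e+10 m.
For a circular orbit, gravity supplies the centripetal force, so v = √(GM / r).
v = √(9.611e+19 / 2.175e+10) m/s ≈ 6.647e+04 m/s = 66.47 km/s.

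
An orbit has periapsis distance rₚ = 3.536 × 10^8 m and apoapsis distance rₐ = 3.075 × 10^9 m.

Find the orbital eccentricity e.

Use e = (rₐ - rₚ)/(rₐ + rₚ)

e = (rₐ − rₚ) / (rₐ + rₚ).
e = (3.075e+09 − 3.536e+08) / (3.075e+09 + 3.536e+08) = 2.7214e+09 / 3.4286e+09 ≈ 0.7937.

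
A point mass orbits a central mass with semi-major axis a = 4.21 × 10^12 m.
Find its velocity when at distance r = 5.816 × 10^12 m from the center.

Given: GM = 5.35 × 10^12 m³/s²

Vis-viva: v = √(GM · (2/r − 1/a)).
2/r − 1/a = 2/5.816e+12 − 1/4.21e+12 = 1.06349e-13 m⁻¹.
v = √(5.35e+12 · 1.06349e-13) m/s ≈ 0.7543 m/s = 0.7543 m/s.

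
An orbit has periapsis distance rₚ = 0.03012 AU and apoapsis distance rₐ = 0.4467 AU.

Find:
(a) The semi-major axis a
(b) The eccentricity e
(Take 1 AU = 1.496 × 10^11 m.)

Convert to SI: rₚ = 0.03012 AU = 4.50595e+09 m; rₐ = 0.4467 AU = 6.68263e+10 m.
(a) a = (rₚ + rₐ) / 2 = (4.50595e+09 + 6.68263e+10) / 2 ≈ 3.567e+10 m = 0.2384 AU.
(b) e = (rₐ − rₚ) / (rₐ + rₚ) = (6.68263e+10 − 4.50595e+09) / (6.68263e+10 + 4.50595e+09) ≈ 0.8737.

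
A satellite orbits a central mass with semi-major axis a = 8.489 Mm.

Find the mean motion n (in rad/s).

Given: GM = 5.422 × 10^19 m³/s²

Convert to SI: a = 8.489 Mm = 8.489e+06 m.
n = √(GM / a³).
n = √(5.422e+19 / (8.489e+06)³) rad/s ≈ 0.2977 rad/s.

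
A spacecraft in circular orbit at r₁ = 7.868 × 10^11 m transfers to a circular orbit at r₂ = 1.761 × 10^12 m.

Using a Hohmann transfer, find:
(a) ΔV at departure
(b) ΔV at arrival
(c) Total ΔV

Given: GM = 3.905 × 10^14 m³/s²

Transfer semi-major axis: a_t = (r₁ + r₂)/2 = (7.868e+11 + 1.761e+12)/2 = 1.2739e+12 m.
Circular speeds: v₁ = √(GM/r₁) = 22.2781 m/s, v₂ = √(GM/r₂) = 14.8912 m/s.
Transfer speeds (vis-viva v² = GM(2/r − 1/a_t)): v₁ᵗ = 26.1933 m/s, v₂ᵗ = 11.7029 m/s.
(a) ΔV₁ = |v₁ᵗ − v₁| ≈ 3.915 m/s = 3.915 m/s.
(b) ΔV₂ = |v₂ − v₂ᵗ| ≈ 3.188 m/s = 3.188 m/s.
(c) ΔV_total = ΔV₁ + ΔV₂ ≈ 7.103 m/s = 7.103 m/s.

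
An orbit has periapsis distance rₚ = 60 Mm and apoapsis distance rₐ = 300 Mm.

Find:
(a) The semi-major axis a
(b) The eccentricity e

Convert to SI: rₚ = 60 Mm = 6e+07 m; rₐ = 300 Mm = 3e+08 m.
(a) a = (rₚ + rₐ) / 2 = (6e+07 + 3e+08) / 2 ≈ 1.8e+08 m = 180 Mm.
(b) e = (rₐ − rₚ) / (rₐ + rₚ) = (3e+08 − 6e+07) / (3e+08 + 6e+07) ≈ 0.6667.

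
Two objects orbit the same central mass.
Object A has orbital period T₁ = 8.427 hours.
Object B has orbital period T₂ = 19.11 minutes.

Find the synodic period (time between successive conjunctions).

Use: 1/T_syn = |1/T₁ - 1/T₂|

Convert to SI: T₁ = 8.427 hours = 30337.2 s; T₂ = 19.11 minutes = 1146.6 s.
T_syn = |T₁ · T₂ / (T₁ − T₂)|.
T_syn = |30337.2 · 1146.6 / (30337.2 − 1146.6)| s ≈ 1192 s = 19.86 minutes.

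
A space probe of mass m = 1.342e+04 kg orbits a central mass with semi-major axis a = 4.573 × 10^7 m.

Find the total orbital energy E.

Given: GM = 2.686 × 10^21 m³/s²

E = −GMm / (2a).
E = −2.686e+21 · 1.342e+04 / (2 · 4.573e+07) J ≈ -3.941e+17 J = -394.1 PJ.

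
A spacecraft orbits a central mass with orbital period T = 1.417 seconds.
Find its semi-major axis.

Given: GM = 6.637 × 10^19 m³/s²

Invert Kepler's third law: a = (GM · T² / (4π²))^(1/3).
Substituting T = 1.417 s and GM = 6.637e+19 m³/s²:
a = (6.637e+19 · (1.417)² / (4π²))^(1/3) m
a ≈ 1.5e+06 m = 1.5 Mm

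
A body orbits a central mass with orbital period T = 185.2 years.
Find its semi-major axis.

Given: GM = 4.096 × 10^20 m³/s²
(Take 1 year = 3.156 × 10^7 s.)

Convert to SI: T = 185.2 years = 5.84491e+09 s.
Invert Kepler's third law: a = (GM · T² / (4π²))^(1/3).
Substituting T = 5.84491e+09 s and GM = 4.096e+20 m³/s²:
a = (4.096e+20 · (5.84491e+09)² / (4π²))^(1/3) m
a ≈ 7.077e+12 m = 7.077 Tm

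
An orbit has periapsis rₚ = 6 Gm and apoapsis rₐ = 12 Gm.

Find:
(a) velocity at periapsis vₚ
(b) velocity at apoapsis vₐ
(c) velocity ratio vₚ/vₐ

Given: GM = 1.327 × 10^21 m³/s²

Convert to SI: rₚ = 6 Gm = 6e+09 m; rₐ = 12 Gm = 1.2e+10 m.
(a) With a = (rₚ + rₐ)/2 = 9e+09 m, vₚ = √(GM (2/rₚ − 1/a)) = √(1.327e+21 · (2/6e+09 − 1/9e+09)) m/s ≈ 5.43e+05 m/s
(b) With a = (rₚ + rₐ)/2 = 9e+09 m, vₐ = √(GM (2/rₐ − 1/a)) = √(1.327e+21 · (2/1.2e+10 − 1/9e+09)) m/s ≈ 2.715e+05 m/s
(c) Conservation of angular momentum (rₚvₚ = rₐvₐ) gives vₚ/vₐ = rₐ/rₚ = 1.2e+10/6e+09 ≈ 2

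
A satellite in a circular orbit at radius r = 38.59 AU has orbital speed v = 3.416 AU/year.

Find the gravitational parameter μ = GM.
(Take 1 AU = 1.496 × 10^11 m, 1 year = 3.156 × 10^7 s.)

Convert to SI: r = 38.59 AU = 5.77306e+12 m; v = 3.416 AU/year = 16192.4 m/s.
For a circular orbit v² = GM/r, so GM = v² · r.
GM = (16192.4)² · 5.77306e+12 m³/s² ≈ 1.514e+21 m³/s² = 1.514 × 10^21 m³/s².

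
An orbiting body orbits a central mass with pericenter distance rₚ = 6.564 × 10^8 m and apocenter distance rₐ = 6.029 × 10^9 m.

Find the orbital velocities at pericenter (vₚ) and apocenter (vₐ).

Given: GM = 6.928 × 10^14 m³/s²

Use the vis-viva equation v² = GM(2/r − 1/a) with a = (rₚ + rₐ)/2 = (6.564e+08 + 6.029e+09)/2 = 3.3427e+09 m.
vₚ = √(GM · (2/rₚ − 1/a)) = √(6.928e+14 · (2/6.564e+08 − 1/3.3427e+09)) m/s ≈ 1380 m/s = 1.38 km/s.
vₐ = √(GM · (2/rₐ − 1/a)) = √(6.928e+14 · (2/6.029e+09 − 1/3.3427e+09)) m/s ≈ 150.2 m/s = 150.2 m/s.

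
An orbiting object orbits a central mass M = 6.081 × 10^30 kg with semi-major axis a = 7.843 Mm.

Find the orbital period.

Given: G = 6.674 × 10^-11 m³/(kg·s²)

Convert to SI: a = 7.843 Mm = 7.843e+06 m.
GM = G · M = 6.674e-11 · 6.081e+30 = 4.05846e+20 m³/s².
Kepler's third law: T = 2π √(a³ / GM).
Substituting a = 7.843e+06 m and GM = 4.05846e+20 m³/s²:
T = 2π √((7.843e+06)³ / 4.05846e+20) s
T ≈ 6.851 s = 6.851 seconds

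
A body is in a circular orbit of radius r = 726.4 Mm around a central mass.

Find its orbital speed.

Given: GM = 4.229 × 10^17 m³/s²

Convert to SI: r = 726.4 Mm = 7.264e+08 m.
For a circular orbit, gravity supplies the centripetal force, so v = √(GM / r).
v = √(4.229e+17 / 7.264e+08) m/s ≈ 2.413e+04 m/s = 24.13 km/s.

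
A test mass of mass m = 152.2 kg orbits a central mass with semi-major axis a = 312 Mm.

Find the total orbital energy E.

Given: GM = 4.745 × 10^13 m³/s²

Convert to SI: a = 312 Mm = 3.12e+08 m.
E = −GMm / (2a).
E = −4.745e+13 · 152.2 / (2 · 3.12e+08) J ≈ -1.157e+07 J = -11.57 MJ.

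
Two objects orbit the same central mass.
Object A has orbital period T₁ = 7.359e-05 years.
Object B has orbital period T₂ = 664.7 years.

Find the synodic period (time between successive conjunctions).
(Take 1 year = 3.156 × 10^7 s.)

Convert to SI: T₁ = 7.359e-05 years = 2322.5 s; T₂ = 664.7 years = 2.09779e+10 s.
T_syn = |T₁ · T₂ / (T₁ − T₂)|.
T_syn = |2322.5 · 2.09779e+10 / (2322.5 − 2.09779e+10)| s ≈ 2323 s = 7.359e-05 years.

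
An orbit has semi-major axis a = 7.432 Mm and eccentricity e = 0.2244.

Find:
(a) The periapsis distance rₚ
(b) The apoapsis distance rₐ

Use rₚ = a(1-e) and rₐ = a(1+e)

Convert to SI: a = 7.432 Mm = 7.432e+06 m.
(a) rₚ = a(1 − e) = 7.432e+06 · (1 − 0.2244) = 7.432e+06 · 0.7756 ≈ 5.764e+06 m = 5.764 Mm.
(b) rₐ = a(1 + e) = 7.432e+06 · (1 + 0.2244) = 7.432e+06 · 1.2244 ≈ 9.1e+06 m = 9.1 Mm.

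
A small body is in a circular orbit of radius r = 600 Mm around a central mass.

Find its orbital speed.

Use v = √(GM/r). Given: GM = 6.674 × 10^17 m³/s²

Convert to SI: r = 600 Mm = 6e+08 m.
For a circular orbit, gravity supplies the centripetal force, so v = √(GM / r).
v = √(6.674e+17 / 6e+08) m/s ≈ 3.335e+04 m/s = 33.35 km/s.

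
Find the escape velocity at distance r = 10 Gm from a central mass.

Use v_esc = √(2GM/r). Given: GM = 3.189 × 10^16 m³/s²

Convert to SI: r = 10 Gm = 1e+10 m.
Escape velocity comes from setting total energy to zero: ½v² − GM/r = 0 ⇒ v_esc = √(2GM / r).
v_esc = √(2 · 3.189e+16 / 1e+10) m/s ≈ 2525 m/s = 2.525 km/s.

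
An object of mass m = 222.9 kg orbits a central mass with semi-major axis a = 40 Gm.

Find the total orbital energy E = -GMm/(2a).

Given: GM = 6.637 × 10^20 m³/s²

Convert to SI: a = 40 Gm = 4e+10 m.
E = −GMm / (2a).
E = −6.637e+20 · 222.9 / (2 · 4e+10) J ≈ -1.849e+12 J = -1.849 TJ.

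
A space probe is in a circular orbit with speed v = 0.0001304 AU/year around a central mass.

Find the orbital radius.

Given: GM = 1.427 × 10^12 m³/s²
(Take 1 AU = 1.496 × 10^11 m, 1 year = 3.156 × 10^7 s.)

Convert to SI: v = 0.0001304 AU/year = 0.618119 m/s.
For a circular orbit, v² = GM / r, so r = GM / v².
r = 1.427e+12 / (0.618119)² m ≈ 3.735e+12 m = 24.97 AU.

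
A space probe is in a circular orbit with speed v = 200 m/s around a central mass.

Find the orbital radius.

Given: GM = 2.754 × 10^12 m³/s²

For a circular orbit, v² = GM / r, so r = GM / v².
r = 2.754e+12 / (200)² m ≈ 6.885e+07 m = 6.885 × 10^7 m.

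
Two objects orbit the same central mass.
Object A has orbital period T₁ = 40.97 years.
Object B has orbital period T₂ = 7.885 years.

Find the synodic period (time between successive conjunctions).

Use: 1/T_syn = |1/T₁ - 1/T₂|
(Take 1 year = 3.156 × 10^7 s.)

Convert to SI: T₁ = 40.97 years = 1.29301e+09 s; T₂ = 7.885 years = 2.48851e+08 s.
T_syn = |T₁ · T₂ / (T₁ − T₂)|.
T_syn = |1.29301e+09 · 2.48851e+08 / (1.29301e+09 − 2.48851e+08)| s ≈ 3.082e+08 s = 9.764 years.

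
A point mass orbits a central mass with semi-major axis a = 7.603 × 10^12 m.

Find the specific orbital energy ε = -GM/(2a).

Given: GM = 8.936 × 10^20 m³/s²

ε = −GM / (2a).
ε = −8.936e+20 / (2 · 7.603e+12) J/kg ≈ -5.877e+07 J/kg = -58.77 MJ/kg.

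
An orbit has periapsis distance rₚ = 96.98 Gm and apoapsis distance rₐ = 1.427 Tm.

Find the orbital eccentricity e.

Convert to SI: rₚ = 96.98 Gm = 9.698e+10 m; rₐ = 1.427 Tm = 1.427e+12 m.
e = (rₐ − rₚ) / (rₐ + rₚ).
e = (1.427e+12 − 9.698e+10) / (1.427e+12 + 9.698e+10) = 1.33002e+12 / 1.52398e+12 ≈ 0.8727.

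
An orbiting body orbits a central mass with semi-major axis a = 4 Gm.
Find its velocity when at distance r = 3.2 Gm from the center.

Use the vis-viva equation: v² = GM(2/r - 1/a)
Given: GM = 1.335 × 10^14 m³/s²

Convert to SI: a = 4 Gm = 4e+09 m; r = 3.2 Gm = 3.2e+09 m.
Vis-viva: v = √(GM · (2/r − 1/a)).
2/r − 1/a = 2/3.2e+09 − 1/4e+09 = 3.75e-10 m⁻¹.
v = √(1.335e+14 · 3.75e-10) m/s ≈ 223.7 m/s = 223.7 m/s.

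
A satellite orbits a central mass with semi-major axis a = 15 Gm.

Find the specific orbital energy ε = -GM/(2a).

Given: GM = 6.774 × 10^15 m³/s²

Convert to SI: a = 15 Gm = 1.5e+10 m.
ε = −GM / (2a).
ε = −6.774e+15 / (2 · 1.5e+10) J/kg ≈ -2.258e+05 J/kg = -225.8 kJ/kg.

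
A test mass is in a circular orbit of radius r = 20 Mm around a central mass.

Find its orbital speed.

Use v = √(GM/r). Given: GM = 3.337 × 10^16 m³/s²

Convert to SI: r = 20 Mm = 2e+07 m.
For a circular orbit, gravity supplies the centripetal force, so v = √(GM / r).
v = √(3.337e+16 / 2e+07) m/s ≈ 4.085e+04 m/s = 40.85 km/s.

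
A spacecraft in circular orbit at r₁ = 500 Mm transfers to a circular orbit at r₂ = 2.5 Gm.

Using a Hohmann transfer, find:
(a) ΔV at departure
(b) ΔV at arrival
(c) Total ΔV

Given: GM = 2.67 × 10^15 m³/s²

Convert to SI: r₁ = 500 Mm = 5e+08 m; r₂ = 2.5 Gm = 2.5e+09 m.
Transfer semi-major axis: a_t = (r₁ + r₂)/2 = (5e+08 + 2.5e+09)/2 = 1.5e+09 m.
Circular speeds: v₁ = √(GM/r₁) = 2310.84 m/s, v₂ = √(GM/r₂) = 1033.44 m/s.
Transfer speeds (vis-viva v² = GM(2/r − 1/a_t)): v₁ᵗ = 2983.29 m/s, v₂ᵗ = 596.657 m/s.
(a) ΔV₁ = |v₁ᵗ − v₁| ≈ 672.4 m/s = 672.4 m/s.
(b) ΔV₂ = |v₂ − v₂ᵗ| ≈ 436.8 m/s = 436.8 m/s.
(c) ΔV_total = ΔV₁ + ΔV₂ ≈ 1109 m/s = 1.109 km/s.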